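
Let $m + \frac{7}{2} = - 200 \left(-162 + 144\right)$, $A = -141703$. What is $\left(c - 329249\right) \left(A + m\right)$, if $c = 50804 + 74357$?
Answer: $28185879372$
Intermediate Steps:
$c = 125161$
$m = \frac{7193}{2}$ ($m = - \frac{7}{2} - 200 \left(-162 + 144\right) = - \frac{7}{2} - -3600 = - \frac{7}{2} + 3600 = \frac{7193}{2} \approx 3596.5$)
$\left(c - 329249\right) \left(A + m\right) = \left(125161 - 329249\right) \left(-141703 + \frac{7193}{2}\right) = \left(-204088\right) \left(- \frac{276213}{2}\right) = 28185879372$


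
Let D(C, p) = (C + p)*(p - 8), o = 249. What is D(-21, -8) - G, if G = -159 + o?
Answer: 374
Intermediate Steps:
D(C, p) = (-8 + p)*(C + p) (D(C, p) = (C + p)*(-8 + p) = (-8 + p)*(C + p))
G = 90 (G = -159 + 249 = 90)
D(-21, -8) - G = ((-8)**2 - 8*(-21) - 8*(-8) - 21*(-8)) - 1*90 = (64 + 168 + 64 + 168) - 90 = 464 - 90 = 374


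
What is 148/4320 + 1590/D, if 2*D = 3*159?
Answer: 7237/1080 ≈ 6.7009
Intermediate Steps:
D = 477/2 (D = (3*159)/2 = (½)*477 = 477/2 ≈ 238.50)
148/4320 + 1590/D = 148/4320 + 1590/(477/2) = 148*(1/4320) + 1590*(2/477) = 37/1080 + 20/3 = 7237/1080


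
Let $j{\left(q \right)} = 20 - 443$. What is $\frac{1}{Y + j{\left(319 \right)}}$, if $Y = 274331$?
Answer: $\frac{1}{273908} \approx 3.6509 \cdot 10^{-6}$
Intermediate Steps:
$j{\left(q \right)} = -423$
$\frac{1}{Y + j{\left(319 \right)}} = \frac{1}{274331 - 423} = \frac{1}{273908}$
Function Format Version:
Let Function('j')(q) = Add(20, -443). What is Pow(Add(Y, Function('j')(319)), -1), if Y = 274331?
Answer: Rational(1, 273908) ≈ 3.6509e-6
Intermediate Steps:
Function('j')(q) = -423
Pow(Add(Y, Function('j')(319)), -1) = Pow(Add(274331, -423), -1) = Pow(273908, -1) = Rational(1, 273908)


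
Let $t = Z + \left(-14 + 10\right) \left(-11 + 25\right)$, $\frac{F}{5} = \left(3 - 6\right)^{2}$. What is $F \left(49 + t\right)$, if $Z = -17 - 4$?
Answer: $-1260$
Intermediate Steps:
$Z = -21$
$F = 45$ ($F = 5 \left(3 - 6\right)^{2} = 5 \left(-3\right)^{2} = 5 \cdot 9 = 45$)
$t = -77$ ($t = -21 + \left(-14 + 10\right) \left(-11 + 25\right) = -21 - 56 = -77$)
$F \left(49 + t\right) = 45 \left(49 - 77\right) = 45 \left(-28\right) = -1260$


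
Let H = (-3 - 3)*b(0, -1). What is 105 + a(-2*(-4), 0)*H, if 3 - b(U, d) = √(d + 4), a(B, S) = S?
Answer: 105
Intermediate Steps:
b(U, d) = 3 - √(4 + d) (b(U, d) = 3 - √(d + 4) = 3 - √(4 + d))
H = -18 + 6*√3 (H = (-3 - 3)*(3 - √(4 - 1)) = -6*(3 - √3) = -18 + 6*√3 ≈ -7.6077)
105 + a(-2*(-4), 0)*H = 105 + 0*(-18 + 6*√3) = 105 + 0 = 105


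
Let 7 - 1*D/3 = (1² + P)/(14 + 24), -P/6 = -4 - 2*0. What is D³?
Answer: 377933067/54872 ≈ 6887.5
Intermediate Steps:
P = 24 (P = -6*(-4 - 2*0) = -6*(-4 + 0) = -6*(-4) = 24)
D = 723/38 (D = 21 - 3*(1² + 24)/(14 + 24) = 21 - 3*(1 + 24)/38 = 21 - 75/38 = 723/38 ≈ 19.026)
D³ = (723/38)³ = 377933067/54872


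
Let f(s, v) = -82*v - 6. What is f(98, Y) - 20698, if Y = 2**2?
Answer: -21032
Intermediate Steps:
Y = 4
f(s, v) = -6 - 82*v
f(98, Y) - 20698 = (-6 - 82*4) - 20698 = (-6 - 328) - 20698 = -334 - 20698 = -21032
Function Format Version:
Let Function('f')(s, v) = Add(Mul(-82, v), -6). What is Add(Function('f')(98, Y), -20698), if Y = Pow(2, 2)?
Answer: -21032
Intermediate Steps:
Y = 4
Function('f')(s, v) = Add(-6, Mul(-82, v))
Add(Function('f')(98, Y), -20698) = Add(Add(-6, Mul(-82, 4)), -20698) = Add(Add(-6, -328), -20698) = Add(-334, -20698) = -21032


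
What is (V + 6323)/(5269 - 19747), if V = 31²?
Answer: -1214/2413 ≈ -0.50311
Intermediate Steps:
V = 961
(V + 6323)/(5269 - 19747) = (961 + 6323)/(5269 - 19747) = 7284/(-14478) = 7284*(-1/14478) = -1214/2413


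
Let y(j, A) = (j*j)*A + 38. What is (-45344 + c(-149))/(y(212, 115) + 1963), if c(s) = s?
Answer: -45493/5170561 ≈ -0.0087985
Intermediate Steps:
y(j, A) = 38 + A*j² (y(j, A) = j²*A + 38 = A*j² + 38 = 38 + A*j²)
(-45344 + c(-149))/(y(212, 115) + 1963) = (-45344 - 149)/((38 + 115*212²) + 1963) = -45493/((38 + 115*44944) + 1963) = -45493/((38 + 5168560) + 1963) = -45493/(5168598 + 1963) = -45493/5170561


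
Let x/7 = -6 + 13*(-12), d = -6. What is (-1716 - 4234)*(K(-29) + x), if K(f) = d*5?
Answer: 6925800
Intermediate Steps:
K(f) = -30 (K(f) = -6*5 = -30)
x = -1134 (x = 7*(-6 + 13*(-12)) = 7*(-6 - 156) = 7*(-162) = -1134)
(-1716 - 4234)*(K(-29) + x) = (-1716 - 4234)*(-30 - 1134) = -5950*(-1164) = 6925800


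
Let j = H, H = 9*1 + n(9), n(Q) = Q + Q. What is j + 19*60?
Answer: 1167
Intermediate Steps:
n(Q) = 2*Q
H = 27 (H = 9*1 + 2*9 = 9 + 18 = 27)
j = 27
j + 19*60 = 27 + 19*60 = 27 + 1140 = 1167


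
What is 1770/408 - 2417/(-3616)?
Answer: 307769/61472 ≈ 5.0067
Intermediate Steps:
1770/408 - 2417/(-3616) = 1770*(1/408) - 2417*(-1/3616) = 295/68 + 2417/3616 = 307769/61472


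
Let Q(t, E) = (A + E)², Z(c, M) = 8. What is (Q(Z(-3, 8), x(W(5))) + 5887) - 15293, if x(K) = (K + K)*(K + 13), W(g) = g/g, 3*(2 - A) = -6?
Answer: -8382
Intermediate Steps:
A = 4 (A = 2 - ⅓*(-6) = 2 + 2 = 4)
W(g) = 1
x(K) = 2*K*(13 + K) (x(K) = (2*K)*(13 + K) = 2*K*(13 + K))
Q(t, E) = (4 + E)²
(Q(Z(-3, 8), x(W(5))) + 5887) - 15293 = ((4 + 2*1*(13 + 1))² + 5887) - 15293 = ((4 + 2*1*14)² + 5887) - 15293 = ((4 + 28)² + 5887) - 15293 = (32² + 5887) - 15293 = (1024 + 5887) - 15293 = 6911 - 15293 = -8382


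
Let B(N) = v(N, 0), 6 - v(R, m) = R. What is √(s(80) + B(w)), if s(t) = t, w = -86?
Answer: 2*√43 ≈ 13.115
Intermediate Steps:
v(R, m) = 6 - R
B(N) = 6 - N
√(s(80) + B(w)) = √(80 + (6 - 1*(-86))) = √(80 + (6 + 86)) = √(80 + 92) = √172 = 2*√43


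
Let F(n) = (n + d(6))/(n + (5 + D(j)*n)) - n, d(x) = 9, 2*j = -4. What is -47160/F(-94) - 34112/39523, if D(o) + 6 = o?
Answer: -72817166552/144693703 ≈ -503.25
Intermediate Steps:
j = -2 (j = (½)*(-4) = -2)
D(o) = -6 + o
F(n) = -n + (9 + n)/(5 - 7*n) (F(n) = (n + 9)/(n + (5 + (-6 - 2)*n)) - n = (9 + n)/(n + (5 - 8*n)) - n = (9 + n)/(5 - 7*n) - n = -n + (9 + n)/(5 - 7*n))
-47160/F(-94) - 34112/39523 = -47160*(-5 + 7*(-94))/(-9 - 7*(-94)² + 4*(-94)) - 34112/39523 = -47160*(-5 - 658)/(-9 - 7*8836 - 376) - 34112*1/39523 = -47160*(-663/(-9 - 61852 - 376)) - 34112/39523 = -47160/((-1/663*(-62237))) - 34112/39523 = -47160/3661/39 - 34112/39523 = -47160*39/3661 - 34112/39523 = -1839240/3661 - 34112/39523 = -72817166552/144693703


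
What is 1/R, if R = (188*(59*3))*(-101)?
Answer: -1/3360876 ≈ -2.9754e-7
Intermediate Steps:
R = -3360876 (R = (188*177)*(-101) = 33276*(-101) = -3360876)
1/R = 1/(-3360876) = -1/3360876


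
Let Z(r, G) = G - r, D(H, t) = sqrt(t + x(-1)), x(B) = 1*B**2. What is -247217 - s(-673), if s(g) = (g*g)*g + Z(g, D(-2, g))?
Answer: 304573327 - 4*I*sqrt(42) ≈ 3.0457e+8 - 25.923*I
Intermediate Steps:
x(B) = B**2
D(H, t) = sqrt(1 + t) (D(H, t) = sqrt(t + (-1)**2) = sqrt(t + 1) = sqrt(1 + t))
s(g) = g**3 + sqrt(1 + g) - g (s(g) = (g*g)*g + (sqrt(1 + g) - g) = g**2*g + (sqrt(1 + g) - g) = g**3 + (sqrt(1 + g) - g) = g**3 + sqrt(1 + g) - g)
-247217 - s(-673) = -247217 - ((-673)**3 + sqrt(1 - 673) - 1*(-673)) = -247217 - (-304821217 + sqrt(-672) + 673) = -247217 - (-304821217 + 4*I*sqrt(42) + 673) = -247217 - (-304820544 + 4*I*sqrt(42)) = -247217 + (304820544 - 4*I*sqrt(42)) = 304573327 - 4*I*sqrt(42)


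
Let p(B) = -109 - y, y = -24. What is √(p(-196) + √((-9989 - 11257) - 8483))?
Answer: √(-85 + I*√29729) ≈ 7.3224 + 11.774*I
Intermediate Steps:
p(B) = -85 (p(B) = -109 - 1*(-24) = -109 + 24 = -85)
√(p(-196) + √((-9989 - 11257) - 8483)) = √(-85 + √((-9989 - 11257) - 8483)) = √(-85 + √(-21246 - 8483)) = √(-85 + √(-29729)) = √(-85 + I*√29729)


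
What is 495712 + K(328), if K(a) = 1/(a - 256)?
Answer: 35691265/72 ≈ 4.9571e+5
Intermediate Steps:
K(a) = 1/(-256 + a)
495712 + K(328) = 495712 + 1/(-256 + 328) = 495712 + 1/72 = 35691265/72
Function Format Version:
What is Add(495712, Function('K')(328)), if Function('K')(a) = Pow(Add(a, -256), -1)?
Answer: Rational(35691265, 72) ≈ 4.9571e+5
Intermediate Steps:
Function('K')(a) = Pow(Add(-256, a), -1)
Add(495712, Function('K')(328)) = Add(495712, Pow(Add(-256, 328), -1)) = Add(495712, Pow(72, -1)) = Add(495712, Rational(1, 72)) = Rational(35691265, 72)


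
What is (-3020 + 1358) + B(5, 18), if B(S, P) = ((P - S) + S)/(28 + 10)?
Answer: -31569/19 ≈ -1661.5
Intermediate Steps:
B(S, P) = P/38
(-3020 + 1358) + B(5, 18) = (-3020 + 1358) + (1/38)*18 = -1662 + 9/19 = -31569/19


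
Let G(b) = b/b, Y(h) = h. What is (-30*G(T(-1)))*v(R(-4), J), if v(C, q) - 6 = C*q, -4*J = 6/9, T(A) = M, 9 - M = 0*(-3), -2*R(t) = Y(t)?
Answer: -170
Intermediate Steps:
R(t) = -t/2
M = 9 (M = 9 - 0*(-3) = 9 - 1*0 = 9 + 0 = 9)
T(A) = 9
J = -⅙ (J = -3/(2*9) = -¼*⅔ = -⅙ ≈ -0.16667)
v(C, q) = 6 + C*q
G(b) = 1
(-30*G(T(-1)))*v(R(-4), J) = (-30*1)*(6 - ½*(-4)*(-⅙)) = -30*(6 + 2*(-⅙)) = -30*(6 - ⅓) = -30*17/3 = -170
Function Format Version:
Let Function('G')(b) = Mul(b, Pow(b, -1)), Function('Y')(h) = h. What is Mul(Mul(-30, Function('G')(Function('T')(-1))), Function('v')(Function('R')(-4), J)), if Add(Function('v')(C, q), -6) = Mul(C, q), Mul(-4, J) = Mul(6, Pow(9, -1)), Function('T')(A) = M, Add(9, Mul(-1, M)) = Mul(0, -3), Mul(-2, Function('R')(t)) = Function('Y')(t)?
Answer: -170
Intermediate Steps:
Function('R')(t) = Mul(Rational(-1, 2), t)
M = 9 (M = Add(9, Mul(-1, Mul(0, -3))) = Add(9, Mul(-1, 0)) = Add(9, 0) = 9)
Function('T')(A) = 9
J = Rational(-1, 6) (J = Mul(Rational(-1, 4), Mul(6, Pow(9, -1))) = Mul(Rational(-1, 4), Mul(6, Rational(1, 9))) = Mul(Rational(-1, 4), Rational(2, 3)) = Rational(-1, 6) ≈ -0.16667)
Function('v')(C, q) = Add(6, Mul(C, q))
Function('G')(b) = 1
Mul(Mul(-30, Function('G')(Function('T')(-1))), Function('v')(Function('R')(-4), J)) = Mul(Mul(-30, 1), Add(6, Mul(Mul(Rational(-1, 2), -4), Rational(-1, 6)))) = Mul(-30, Add(6, Mul(2, Rational(-1, 6)))) = Mul(-30, Add(6, Rational(-1, 3))) = Mul(-30, Rational(17, 3)) = -170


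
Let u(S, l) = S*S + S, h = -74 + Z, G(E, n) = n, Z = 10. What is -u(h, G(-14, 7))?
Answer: -4032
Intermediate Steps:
h = -64 (h = -74 + 10 = -64)
u(S, l) = S + S² (u(S, l) = S² + S = S + S²)
-u(h, G(-14, 7)) = -(-64)*(1 - 64) = -(-64)*(-63) = -1*4032 = -4032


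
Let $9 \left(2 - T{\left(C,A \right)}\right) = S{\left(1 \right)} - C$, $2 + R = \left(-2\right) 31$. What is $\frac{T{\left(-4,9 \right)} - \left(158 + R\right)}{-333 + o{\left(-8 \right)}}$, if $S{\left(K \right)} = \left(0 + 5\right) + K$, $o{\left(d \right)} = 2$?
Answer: $\frac{838}{2979} \approx 0.2813$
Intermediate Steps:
$R = -64$ ($R = -2 - 62 = -64$)
$S{\left(K \right)} = 5 + K$
$T{\left(C,A \right)} = \frac{4}{3} + \frac{C}{9}$ ($T{\left(C,A \right)} = 2 - \frac{\left(5 + 1\right) - C}{9} = 2 - \frac{6 - C}{9} = 2 + \left(- \frac{2}{3} + \frac{C}{9}\right) = \frac{4}{3} + \frac{C}{9}$)
$\frac{T{\left(-4,9 \right)} - \left(158 + R\right)}{-333 + o{\left(-8 \right)}} = \frac{\left(\frac{4}{3} + \frac{1}{9} \left(-4\right)\right) - 94}{-333 + 2} = \frac{\left(\frac{4}{3} - \frac{4}{9}\right) + \left(-158 + 64\right)}{-331} = \left(\frac{8}{9} - 94\right) \left(- \frac{1}{331}\right) = \left(- \frac{838}{9}\right) \left(- \frac{1}{331}\right) = \frac{838}{2979}$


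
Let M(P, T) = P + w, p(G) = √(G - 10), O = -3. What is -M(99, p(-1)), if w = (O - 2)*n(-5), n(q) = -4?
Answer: -119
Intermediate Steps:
w = 20 (w = (-3 - 2)*(-4) = -5*(-4) = 20)
p(G) = √(-10 + G)
M(P, T) = 20 + P (M(P, T) = P + 20 = 20 + P)
-M(99, p(-1)) = -(20 + 99) = -1*119 = -119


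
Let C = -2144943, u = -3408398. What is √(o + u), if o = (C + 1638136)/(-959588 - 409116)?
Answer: I*√345216472734490/10064 ≈ 1846.2*I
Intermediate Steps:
o = 506807/1368704 (o = (-2144943 + 1638136)/(-959588 - 409116) = -506807/(-1368704) = -506807*(-1/1368704) = 506807/1368704 ≈ 0.37028)
√(o + u) = √(506807/1368704 - 3408398) = √(-4665087469385/1368704) = I*√345216472734490/10064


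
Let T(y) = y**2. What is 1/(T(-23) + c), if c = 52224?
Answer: 1/52753 ≈ 1.8956e-5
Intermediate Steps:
1/(T(-23) + c) = 1/((-23)**2 + 52224) = 1/(529 + 52224) = 1/52753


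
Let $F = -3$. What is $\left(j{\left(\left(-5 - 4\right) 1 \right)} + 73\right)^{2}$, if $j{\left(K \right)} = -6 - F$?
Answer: $4900$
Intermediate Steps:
$j{\left(K \right)} = -3$ ($j{\left(K \right)} = -6 - -3 = -6 + 3 = -3$)
$\left(j{\left(\left(-5 - 4\right) 1 \right)} + 73\right)^{2} = \left(-3 + 73\right)^{2} = 70^{2} = 4900$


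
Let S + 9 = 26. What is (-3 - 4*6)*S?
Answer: -459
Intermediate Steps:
S = 17 (S = -9 + 26 = 17)
(-3 - 4*6)*S = (-3 - 4*6)*17 = (-3 - 24)*17 = -27*17 = -459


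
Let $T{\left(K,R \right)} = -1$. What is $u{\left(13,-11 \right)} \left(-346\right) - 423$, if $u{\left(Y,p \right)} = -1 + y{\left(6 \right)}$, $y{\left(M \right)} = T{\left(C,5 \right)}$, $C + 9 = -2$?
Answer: $269$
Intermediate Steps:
$C = -11$ ($C = -9 - 2 = -11$)
$y{\left(M \right)} = -1$
$u{\left(Y,p \right)} = -2$ ($u{\left(Y,p \right)} = -1 - 1 = -2$)
$u{\left(13,-11 \right)} \left(-346\right) - 423 = \left(-2\right) \left(-346\right) - 423 = 692 - 423 = 269$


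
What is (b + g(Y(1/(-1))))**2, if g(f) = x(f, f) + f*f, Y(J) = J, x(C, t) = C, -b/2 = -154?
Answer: 94864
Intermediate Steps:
b = 308 (b = -2*(-154) = 308)
g(f) = f + f**2 (g(f) = f + f*f = f + f**2)
(b + g(Y(1/(-1))))**2 = (308 + (1 + 1/(-1))/(-1))**2 = (308 - (1 - 1))**2 = (308 - 1*0)**2 = (308 + 0)**2 = 308**2 = 94864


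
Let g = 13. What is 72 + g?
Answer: 85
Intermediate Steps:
72 + g = 72 + 13 = 85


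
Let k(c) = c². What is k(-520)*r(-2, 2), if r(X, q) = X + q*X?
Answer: -1622400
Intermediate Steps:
r(X, q) = X + X*q
k(-520)*r(-2, 2) = (-520)²*(-2*(1 + 2)) = 270400*(-2*3) = 270400*(-6) = -1622400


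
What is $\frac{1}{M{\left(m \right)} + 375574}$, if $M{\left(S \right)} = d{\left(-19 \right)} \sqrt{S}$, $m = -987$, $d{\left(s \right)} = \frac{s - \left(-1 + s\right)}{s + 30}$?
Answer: $\frac{45444454}{17067755367583} - \frac{11 i \sqrt{987}}{17067755367583} \approx 2.6626 \cdot 10^{-6} - 2.0248 \cdot 10^{-11} i$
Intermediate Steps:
$d{\left(s \right)} = \frac{1}{30 + s}$ ($d{\left(s \right)} = 1 \frac{1}{30 + s} = \frac{1}{30 + s}$)
$M{\left(S \right)} = \frac{\sqrt{S}}{11}$ ($M{\left(S \right)} = \frac{\sqrt{S}}{30 - 19} = \frac{\sqrt{S}}{11}$)
$\frac{1}{M{\left(m \right)} + 375574} = \frac{1}{\frac{\sqrt{-987}}{11} + 375574} = \frac{1}{\frac{i \sqrt{987}}{11} + 375574} = \frac{1}{375574 + \frac{i \sqrt{987}}{11}}$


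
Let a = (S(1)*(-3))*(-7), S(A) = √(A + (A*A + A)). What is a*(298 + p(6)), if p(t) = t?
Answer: 6384*√3 ≈ 11057.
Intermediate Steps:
S(A) = √(A² + 2*A) (S(A) = √(A + (A² + A)) = √(A + (A + A²)) = √(A² + 2*A))
a = 21*√3 (a = (√(1*(2 + 1))*(-3))*(-7) = (√(1*3)*(-3))*(-7) = (√3*(-3))*(-7) = -3*√3*(-7) = 21*√3 ≈ 36.373)
a*(298 + p(6)) = (21*√3)*(298 + 6) = (21*√3)*304 = 6384*√3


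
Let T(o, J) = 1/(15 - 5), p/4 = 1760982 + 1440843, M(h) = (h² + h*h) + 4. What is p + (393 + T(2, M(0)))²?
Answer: 1296182761/100 ≈ 1.2962e+7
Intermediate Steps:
M(h) = 4 + 2*h² (M(h) = (h² + h²) + 4 = 2*h² + 4 = 4 + 2*h²)
p = 12807300 (p = 4*(1760982 + 1440843) = 4*3201825 = 12807300)
T(o, J) = ⅒ (T(o, J) = 1/10 = ⅒)
p + (393 + T(2, M(0)))² = 12807300 + (393 + ⅒)² = 12807300 + (3931/10)² = 12807300 + 15452761/100 = 1296182761/100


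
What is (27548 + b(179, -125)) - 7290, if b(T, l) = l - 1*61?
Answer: 20072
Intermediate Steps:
b(T, l) = -61 + l (b(T, l) = l - 61 = -61 + l)
(27548 + b(179, -125)) - 7290 = (27548 + (-61 - 125)) - 7290 = (27548 - 186) - 7290 = 27362 - 7290 = 20072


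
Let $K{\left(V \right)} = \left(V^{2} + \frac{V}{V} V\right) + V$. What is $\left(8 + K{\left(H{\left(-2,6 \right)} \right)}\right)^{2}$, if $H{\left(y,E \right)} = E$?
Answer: $3136$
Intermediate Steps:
$K{\left(V \right)} = V^{2} + 2 V$ ($K{\left(V \right)} = \left(V^{2} + 1 V\right) + V = \left(V^{2} + V\right) + V = \left(V + V^{2}\right) + V = V^{2} + 2 V$)
$\left(8 + K{\left(H{\left(-2,6 \right)} \right)}\right)^{2} = \left(8 + 6 \left(2 + 6\right)\right)^{2} = \left(8 + 6 \cdot 8\right)^{2} = \left(8 + 48\right)^{2} = 56^{2} = 3136$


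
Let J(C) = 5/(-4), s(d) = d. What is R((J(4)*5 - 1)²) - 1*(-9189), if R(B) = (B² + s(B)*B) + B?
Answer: 1890201/128 ≈ 14767.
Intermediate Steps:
J(C) = -5/4 (J(C) = 5*(-¼) = -5/4)
R(B) = B + 2*B² (R(B) = (B² + B*B) + B = (B² + B²) + B = 2*B² + B = B + 2*B²)
R((J(4)*5 - 1)²) - 1*(-9189) = (-5/4*5 - 1)²*(1 + 2*(-5/4*5 - 1)²) - 1*(-9189) = (-25/4 - 1)²*(1 + 2*(-25/4 - 1)²) + 9189 = (-29/4)²*(1 + 2*(-29/4)²) + 9189 = 841*(1 + 2*(841/16))/16 + 9189 = 841*(1 + 841/8)/16 + 9189 = (841/16)*(849/8) + 9189 = 714009/128 + 9189 = 1890201/128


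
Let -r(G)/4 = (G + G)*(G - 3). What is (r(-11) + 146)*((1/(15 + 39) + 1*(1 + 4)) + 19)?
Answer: -234757/9 ≈ -26084.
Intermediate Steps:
r(G) = -8*G*(-3 + G) (r(G) = -4*(G + G)*(G - 3) = -4*2*G*(-3 + G) = -8*G*(-3 + G))
(r(-11) + 146)*((1/(15 + 39) + 1*(1 + 4)) + 19) = (8*(-11)*(3 - 1*(-11)) + 146)*((1/(15 + 39) + 1*(1 + 4)) + 19) = (8*(-11)*(3 + 11) + 146)*((1/54 + 1*5) + 19) = (8*(-11)*14 + 146)*((1/54 + 5) + 19) = (-1232 + 146)*(271/54 + 19) = -1086*1297/54 = -234757/9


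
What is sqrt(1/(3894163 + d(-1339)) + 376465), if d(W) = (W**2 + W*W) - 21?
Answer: sqrt(1316454826590090939)/1869996 ≈ 613.57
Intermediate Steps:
d(W) = -21 + 2*W**2 (d(W) = (W**2 + W**2) - 21 = 2*W**2 - 21 = -21 + 2*W**2)
sqrt(1/(3894163 + d(-1339)) + 376465) = sqrt(1/(3894163 + (-21 + 2*(-1339)**2)) + 376465) = sqrt(1/(3894163 + (-21 + 2*1792921)) + 376465) = sqrt(1/(3894163 + (-21 + 3585842)) + 376465) = sqrt(1/(3894163 + 3585821) + 376465) = sqrt(1/7479984 + 376465) = sqrt(2815952176561/7479984) = sqrt(1316454826590090939)/1869996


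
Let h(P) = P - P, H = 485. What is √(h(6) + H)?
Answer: √485 ≈ 22.023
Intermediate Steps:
h(P) = 0
√(h(6) + H) = √(0 + 485) = √485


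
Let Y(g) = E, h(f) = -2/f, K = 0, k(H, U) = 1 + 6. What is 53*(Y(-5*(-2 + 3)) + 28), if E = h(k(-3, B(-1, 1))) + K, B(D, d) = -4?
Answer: 10282/7 ≈ 1468.9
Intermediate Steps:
k(H, U) = 7
E = -2/7 (E = -2/7 + 0 = -2/7 ≈ -0.28571)
Y(g) = -2/7
53*(Y(-5*(-2 + 3)) + 28) = 53*(-2/7 + 28) = 53*(194/7) = 10282/7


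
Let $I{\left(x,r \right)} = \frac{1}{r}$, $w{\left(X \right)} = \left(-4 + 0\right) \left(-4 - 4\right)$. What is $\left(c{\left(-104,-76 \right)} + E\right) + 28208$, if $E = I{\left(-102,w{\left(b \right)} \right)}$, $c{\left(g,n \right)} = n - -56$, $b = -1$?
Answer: $\frac{902017}{32} \approx 28188.0$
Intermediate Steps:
$w{\left(X \right)} = 32$ ($w{\left(X \right)} = \left(-4\right) \left(-8\right) = 32$)
$c{\left(g,n \right)} = 56 + n$ ($c{\left(g,n \right)} = n + 56 = 56 + n$)
$E = \frac{1}{32} \approx 0.03125$
$\left(c{\left(-104,-76 \right)} + E\right) + 28208 = \left(\left(56 - 76\right) + \frac{1}{32}\right) + 28208 = \left(-20 + \frac{1}{32}\right) + 28208 = - \frac{639}{32} + 28208 = \frac{902017}{32}$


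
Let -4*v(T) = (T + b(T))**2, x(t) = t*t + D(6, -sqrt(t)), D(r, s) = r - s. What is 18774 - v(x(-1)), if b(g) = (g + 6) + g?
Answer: 18954 + 81*I/2 ≈ 18954.0 + 40.5*I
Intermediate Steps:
b(g) = 6 + 2*g (b(g) = (6 + g) + g = 6 + 2*g)
x(t) = 6 + sqrt(t) + t**2 (x(t) = t*t + (6 - (-1)*sqrt(t)) = t**2 + (6 + sqrt(t)) = 6 + sqrt(t) + t**2)
v(T) = -(6 + 3*T)**2/4 (v(T) = -(T + (6 + 2*T))**2/4 = -(6 + 3*T)**2/4)
18774 - v(x(-1)) = 18774 - (-9)*(2 + (6 + sqrt(-1) + (-1)**2))**2/4 = 18774 - (-9)*(2 + (6 + I + 1))**2/4 = 18774 - (-9)*(2 + (7 + I))**2/4 = 18774 - (-9)*(9 + I)**2/4 = 18774 + 9*(9 + I)**2/4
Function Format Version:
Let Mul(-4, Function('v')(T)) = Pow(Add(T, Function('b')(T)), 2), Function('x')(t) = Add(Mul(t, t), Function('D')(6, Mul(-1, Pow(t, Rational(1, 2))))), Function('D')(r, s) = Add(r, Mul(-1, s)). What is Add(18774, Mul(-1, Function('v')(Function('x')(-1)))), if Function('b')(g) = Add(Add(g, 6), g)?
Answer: Add(18954, Mul(Rational(81, 2), I)) ≈ Add(18954., Mul(40.500, I))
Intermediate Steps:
Function('b')(g) = Add(6, Mul(2, g)) (Function('b')(g) = Add(Add(6, g), g) = Add(6, Mul(2, g)))
Function('x')(t) = Add(6, Pow(t, Rational(1, 2)), Pow(t, 2)) (Function('x')(t) = Add(Mul(t, t), Add(6, Mul(-1, Mul(-1, Pow(t, Rational(1, 2)))))) = Add(Pow(t, 2), Add(6, Pow(t, Rational(1, 2)))) = Add(6, Pow(t, Rational(1, 2)), Pow(t, 2)))
Function('v')(T) = Mul(Rational(-1, 4), Pow(Add(6, Mul(3, T)), 2)) (Function('v')(T) = Mul(Rational(-1, 4), Pow(Add(T, Add(6, Mul(2, T))), 2)) = Mul(Rational(-1, 4), Pow(Add(6, Mul(3, T)), 2)))
Add(18774, Mul(-1, Function('v')(Function('x')(-1)))) = Add(18774, Mul(-1, Mul(Rational(-9, 4), Pow(Add(2, Add(6, Pow(-1, Rational(1, 2)), Pow(-1, 2))), 2)))) = Add(18774, Mul(-1, Mul(Rational(-9, 4), Pow(Add(2, Add(6, I, 1)), 2)))) = Add(18774, Mul(-1, Mul(Rational(-9, 4), Pow(Add(2, Add(7, I)), 2)))) = Add(18774, Mul(-1, Mul(Rational(-9, 4), Pow(Add(9, I), 2)))) = Add(18774, Mul(Rational(9, 4), Pow(Add(9, I), 2)))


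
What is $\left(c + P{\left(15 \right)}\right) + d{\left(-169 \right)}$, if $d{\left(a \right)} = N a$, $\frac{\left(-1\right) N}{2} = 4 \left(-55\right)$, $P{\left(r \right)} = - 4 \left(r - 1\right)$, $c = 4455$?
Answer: $-69961$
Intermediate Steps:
$P{\left(r \right)} = 4 - 4 r$ ($P{\left(r \right)} = - 4 \left(-1 + r\right) = 4 - 4 r$)
$N = 440$ ($N = - 2 \cdot 4 \left(-55\right) = \left(-2\right) \left(-220\right) = 440$)
$d{\left(a \right)} = 440 a$
$\left(c + P{\left(15 \right)}\right) + d{\left(-169 \right)} = \left(4455 + \left(4 - 60\right)\right) + 440 \left(-169\right) = \left(4455 + \left(4 - 60\right)\right) - 74360 = \left(4455 - 56\right) - 74360 = 4399 - 74360 = -69961$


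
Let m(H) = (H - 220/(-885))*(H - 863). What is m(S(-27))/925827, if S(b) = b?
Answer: 4214150/163871379 ≈ 0.025716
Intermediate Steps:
m(H) = (-863 + H)*(44/177 + H) (m(H) = (H - 220*(-1/885))*(-863 + H) = (H + 44/177)*(-863 + H) = (44/177 + H)*(-863 + H) = (-863 + H)*(44/177 + H))
m(S(-27))/925827 = (-37972/177 + (-27)² - 152707/177*(-27))/925827 = (-37972/177 + 729 + 1374363/59)*(1/925827) = (4214150/177)*(1/925827) = 4214150/163871379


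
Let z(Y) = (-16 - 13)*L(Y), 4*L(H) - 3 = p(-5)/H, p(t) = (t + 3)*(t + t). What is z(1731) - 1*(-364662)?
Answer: 2524768511/6924 ≈ 3.6464e+5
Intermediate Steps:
p(t) = 2*t*(3 + t) (p(t) = (3 + t)*(2*t) = 2*t*(3 + t))
L(H) = ¾ + 5/H (L(H) = ¾ + ((2*(-5)*(3 - 5))/H)/4 = ¾ + ((2*(-5)*(-2))/H)/4 = ¾ + (20/H)/4 = ¾ + 5/H)
z(Y) = -87/4 - 145/Y (z(Y) = (-16 - 13)*(¾ + 5/Y) = -29*(¾ + 5/Y) = -87/4 - 145/Y)
z(1731) - 1*(-364662) = (-87/4 - 145/1731) - 1*(-364662) = (-87/4 - 145*1/1731) + 364662 = (-87/4 - 145/1731) + 364662 = -151177/6924 + 364662 = 2524768511/6924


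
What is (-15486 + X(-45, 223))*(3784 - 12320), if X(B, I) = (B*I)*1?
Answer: 217847256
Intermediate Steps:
X(B, I) = B*I
(-15486 + X(-45, 223))*(3784 - 12320) = (-15486 - 45*223)*(3784 - 12320) = (-15486 - 10035)*(-8536) = -25521*(-8536) = 217847256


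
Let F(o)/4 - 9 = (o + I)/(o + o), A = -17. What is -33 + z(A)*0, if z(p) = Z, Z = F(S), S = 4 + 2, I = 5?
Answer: -33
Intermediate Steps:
S = 6
F(o) = 36 + 2*(5 + o)/o (F(o) = 36 + 4*((o + 5)/(o + o)) = 36 + 4*((5 + o)/((2*o))) = 36 + 4*((5 + o)*(1/(2*o))) = 36 + 4*((5 + o)/(2*o)) = 36 + 2*(5 + o)/o)
Z = 119/3 (Z = 38 + 10/6 = 38 + 10*(⅙) = 38 + 5/3 = 119/3 ≈ 39.667)
z(p) = 119/3
-33 + z(A)*0 = -33 + (119/3)*0 = -33 + 0 = -33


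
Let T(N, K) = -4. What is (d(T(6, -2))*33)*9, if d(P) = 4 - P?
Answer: 2376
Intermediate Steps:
(d(T(6, -2))*33)*9 = ((4 - 1*(-4))*33)*9 = ((4 + 4)*33)*9 = (8*33)*9 = 264*9 = 2376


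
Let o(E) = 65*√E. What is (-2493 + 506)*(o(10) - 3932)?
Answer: 7812884 - 129155*√10 ≈ 7.4045e+6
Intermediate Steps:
(-2493 + 506)*(o(10) - 3932) = (-2493 + 506)*(65*√10 - 3932) = -1987*(-3932 + 65*√10) = 7812884 - 129155*√10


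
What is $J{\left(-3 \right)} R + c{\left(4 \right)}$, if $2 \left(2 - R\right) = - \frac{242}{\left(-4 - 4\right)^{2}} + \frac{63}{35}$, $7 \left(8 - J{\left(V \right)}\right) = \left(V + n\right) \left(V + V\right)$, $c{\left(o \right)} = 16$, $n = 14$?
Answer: $\frac{76297}{1120} \approx 68.122$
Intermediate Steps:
$J{\left(V \right)} = 8 - \frac{2 V \left(14 + V\right)}{7}$ ($J{\left(V \right)} = 8 - \frac{\left(V + 14\right) \left(V + V\right)}{7} = 8 - \frac{\left(14 + V\right) 2 V}{7} = 8 - \frac{2 V \left(14 + V\right)}{7}$)
$R = \frac{957}{320}$ ($R = 2 - \frac{- \frac{242}{\left(-4 - 4\right)^{2}} + \frac{63}{35}}{2} = 2 - \frac{- \frac{242}{\left(-8\right)^{2}} + 63 \cdot \frac{1}{35}}{2} = 2 - \frac{- \frac{242}{64} + \frac{9}{5}}{2} = 2 - \frac{\left(-242\right) \frac{1}{64} + \frac{9}{5}}{2} = 2 - \frac{- \frac{121}{32} + \frac{9}{5}}{2} = 2 - - \frac{317}{320} = 2 + \frac{317}{320} = \frac{957}{320} \approx 2.9906$)
$J{\left(-3 \right)} R + c{\left(4 \right)} = \left(8 - -12 - \frac{2 \left(-3\right)^{2}}{7}\right) \frac{957}{320} + 16 = \left(8 + 12 - \frac{18}{7}\right) \frac{957}{320} + 16 = \frac{122}{7} \cdot \frac{957}{320} + 16 = \frac{58377}{1120} + 16 = \frac{76297}{1120}$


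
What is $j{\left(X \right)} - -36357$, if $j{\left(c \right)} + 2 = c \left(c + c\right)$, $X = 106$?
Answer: $58827$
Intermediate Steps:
$j{\left(c \right)} = -2 + 2 c^{2}$ ($j{\left(c \right)} = -2 + c \left(c + c\right) = -2 + c 2 c = -2 + 2 c^{2}$)
$j{\left(X \right)} - -36357 = \left(-2 + 2 \cdot 106^{2}\right) - -36357 = \left(-2 + 2 \cdot 11236\right) + 36357 = \left(-2 + 22472\right) + 36357 = 22470 + 36357 = 58827$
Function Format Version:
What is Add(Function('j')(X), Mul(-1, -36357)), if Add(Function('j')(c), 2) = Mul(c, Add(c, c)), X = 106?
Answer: 58827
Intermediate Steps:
Function('j')(c) = Add(-2, Mul(2, Pow(c, 2))) (Function('j')(c) = Add(-2, Mul(c, Add(c, c))) = Add(-2, Mul(c, Mul(2, c))) = Add(-2, Mul(2, Pow(c, 2))))
Add(Function('j')(X), Mul(-1, -36357)) = Add(Add(-2, Mul(2, Pow(106, 2))), Mul(-1, -36357)) = Add(Add(-2, Mul(2, 11236)), 36357) = Add(Add(-2, 22472), 36357) = Add(22470, 36357) = 58827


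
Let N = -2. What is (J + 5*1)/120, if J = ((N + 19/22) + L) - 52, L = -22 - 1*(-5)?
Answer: -1433/2640 ≈ -0.54280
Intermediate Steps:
L = -17 (L = -22 + 5 = -17)
J = -1543/22 (J = ((-2 + 19/22) - 17) - 52 = (-25/22 - 17) - 52 = -399/22 - 52 = -1543/22 ≈ -70.136)
(J + 5*1)/120 = (-1543/22 + 5*1)/120 = (-1543/22 + 5)/120 = (1/120)*(-1433/22) = -1433/2640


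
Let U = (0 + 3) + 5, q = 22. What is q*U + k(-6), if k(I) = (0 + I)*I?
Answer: 212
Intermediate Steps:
k(I) = I² (k(I) = I*I = I²)
U = 8 (U = 3 + 5 = 8)
q*U + k(-6) = 22*8 + (-6)² = 176 + 36 = 212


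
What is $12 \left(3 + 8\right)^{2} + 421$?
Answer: $1873$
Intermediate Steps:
$12 \left(3 + 8\right)^{2} + 421 = 12 \cdot 11^{2} + 421 = 12 \cdot 121 + 421 = 1452 + 421 = 1873$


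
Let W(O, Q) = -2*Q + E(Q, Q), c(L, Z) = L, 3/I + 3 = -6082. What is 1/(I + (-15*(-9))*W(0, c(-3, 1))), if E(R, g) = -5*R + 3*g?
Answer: 6085/9857697 ≈ 0.00061728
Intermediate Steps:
I = -3/6085 (I = 3/(-3 - 6082) = 3/(-6085) = 3*(-1/6085) = -3/6085 ≈ -0.00049302)
W(O, Q) = -4*Q (W(O, Q) = -2*Q + (-5*Q + 3*Q) = -2*Q - 2*Q = -4*Q)
1/(I + (-15*(-9))*W(0, c(-3, 1))) = 1/(-3/6085 + (-15*(-9))*(-4*(-3))) = 1/(-3/6085 + 135*12) = 1/(-3/6085 + 1620) = 1/(9857697/6085) = 6085/9857697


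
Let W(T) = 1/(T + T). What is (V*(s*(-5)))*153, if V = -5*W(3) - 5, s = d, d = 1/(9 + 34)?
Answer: 8925/86 ≈ 103.78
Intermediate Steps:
d = 1/43 ≈ 0.023256
s = 1/43 ≈ 0.023256
W(T) = 1/(2*T)
V = -35/6 (V = -5/(2*3) - 5 = -5*⅙ - 5 = -⅚ - 5 = -35/6 ≈ -5.8333)
(V*(s*(-5)))*153 = -35*(-5)/258*153 = -35/6*(-5/43)*153 = (175/258)*153 = 8925/86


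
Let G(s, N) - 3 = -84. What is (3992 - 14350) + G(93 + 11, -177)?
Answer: -10439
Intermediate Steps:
G(s, N) = -81 (G(s, N) = 3 - 84 = -81)
(3992 - 14350) + G(93 + 11, -177) = (3992 - 14350) - 81 = -10358 - 81 = -10439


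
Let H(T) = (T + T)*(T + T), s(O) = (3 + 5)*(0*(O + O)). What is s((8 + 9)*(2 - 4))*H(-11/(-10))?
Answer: 0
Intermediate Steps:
s(O) = 0 (s(O) = 8*(0*(2*O)) = 8*0 = 0)
H(T) = 4*T**2 (H(T) = (2*T)*(2*T) = 4*T**2)
s((8 + 9)*(2 - 4))*H(-11/(-10)) = 0*(4*(-11/(-10))**2) = 0*(4*(-11*(-1/10))**2) = 0*(4*(11/10)**2) = 0*(4*(121/100)) = 0*(121/25) = 0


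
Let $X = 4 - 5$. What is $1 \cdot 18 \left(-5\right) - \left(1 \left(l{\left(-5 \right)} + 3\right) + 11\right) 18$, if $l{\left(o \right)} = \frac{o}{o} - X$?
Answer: $-378$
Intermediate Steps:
$X = -1$ ($X = 4 - 5 = -1$)
$l{\left(o \right)} = 2$ ($l{\left(o \right)} = \frac{o}{o} - -1 = 1 + 1 = 2$)
$1 \cdot 18 \left(-5\right) - \left(1 \left(l{\left(-5 \right)} + 3\right) + 11\right) 18 = 1 \cdot 18 \left(-5\right) - \left(1 \left(2 + 3\right) + 11\right) 18 = 18 \left(-5\right) - \left(1 \cdot 5 + 11\right) 18 = -90 - \left(5 + 11\right) 18 = -90 - 16 \cdot 18 = -90 - 288 = -378$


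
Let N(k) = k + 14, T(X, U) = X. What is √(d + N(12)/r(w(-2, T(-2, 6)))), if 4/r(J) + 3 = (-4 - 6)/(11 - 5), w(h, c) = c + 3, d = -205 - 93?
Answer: I*√2955/3 ≈ 18.12*I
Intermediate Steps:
d = -298
w(h, c) = 3 + c
N(k) = 14 + k
r(J) = -6/7 (r(J) = 4/(-3 + (-4 - 6)/(11 - 5)) = 4/(-3 - 10/6) = 4/(-3 - 10*⅙) = 4/(-3 - 5/3) = 4/(-14/3) = 4*(-3/14) = -6/7)
√(d + N(12)/r(w(-2, T(-2, 6)))) = √(-298 + (14 + 12)/(-6/7)) = √(-298 + 26*(-7/6)) = √(-298 - 91/3) = √(-985/3) = I*√2955/3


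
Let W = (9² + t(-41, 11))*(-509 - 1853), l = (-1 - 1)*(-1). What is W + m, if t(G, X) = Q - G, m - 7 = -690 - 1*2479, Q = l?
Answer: -296050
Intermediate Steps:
l = 2 (l = -2*(-1) = 2)
Q = 2
m = -3162 (m = 7 + (-690 - 1*2479) = 7 + (-690 - 2479) = 7 - 3169 = -3162)
t(G, X) = 2 - G
W = -292888 (W = (9² + (2 - 1*(-41)))*(-509 - 1853) = (81 + (2 + 41))*(-2362) = (81 + 43)*(-2362) = 124*(-2362) = -292888)
W + m = -292888 - 3162 = -296050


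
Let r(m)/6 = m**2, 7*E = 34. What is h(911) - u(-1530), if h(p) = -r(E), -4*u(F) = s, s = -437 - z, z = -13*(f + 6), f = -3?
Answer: -23623/98 ≈ -241.05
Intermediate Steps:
z = -39 (z = -13*(-3 + 6) = -13*3 = -39)
E = 34/7 (E = (1/7)*34 = 34/7 ≈ 4.8571)
s = -398 (s = -437 - 1*(-39) = -437 + 39 = -398)
r(m) = 6*m**2
u(F) = 199/2 (u(F) = -1/4*(-398) = 199/2)
h(p) = -6936/49 (h(p) = -6*(34/7)**2 = -6*1156/49 = -1*6936/49 = -6936/49)
h(911) - u(-1530) = -6936/49 - 1*199/2 = -6936/49 - 199/2 = -23623/98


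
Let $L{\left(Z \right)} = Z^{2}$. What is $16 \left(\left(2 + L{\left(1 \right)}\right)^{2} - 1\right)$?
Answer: $128$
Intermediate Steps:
$16 \left(\left(2 + L{\left(1 \right)}\right)^{2} - 1\right) = 16 \left(\left(2 + 1^{2}\right)^{2} - 1\right) = 16 \left(\left(2 + 1\right)^{2} - 1\right) = 16 \left(3^{2} - 1\right) = 16 \left(9 - 1\right) = 16 \cdot 8 = 128$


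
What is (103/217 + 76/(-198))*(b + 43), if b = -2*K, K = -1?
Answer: 9755/2387 ≈ 4.0867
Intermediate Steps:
b = 2 (b = -2*(-1) = 2)
(103/217 + 76/(-198))*(b + 43) = (103/217 + 76/(-198))*(2 + 43) = (103*(1/217) + 76*(-1/198))*45 = (103/217 - 38/99)*45 = (1951/21483)*45 = 9755/2387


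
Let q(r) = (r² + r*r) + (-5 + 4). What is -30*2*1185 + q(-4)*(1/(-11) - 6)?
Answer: -784177/11 ≈ -71289.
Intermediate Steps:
q(r) = -1 + 2*r² (q(r) = (r² + r²) - 1 = 2*r² - 1 = -1 + 2*r²)
-30*2*1185 + q(-4)*(1/(-11) - 6) = -30*2*1185 + (-1 + 2*(-4)²)*(1/(-11) - 6) = -60*1185 + (-1 + 2*16)*(-1/11 - 6) = -71100 + (-1 + 32)*(-67/11) = -71100 + 31*(-67/11) = -71100 - 2077/11 = -784177/11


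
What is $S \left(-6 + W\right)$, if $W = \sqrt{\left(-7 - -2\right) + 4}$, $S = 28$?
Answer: $-168 + 28 i \approx -168.0 + 28.0 i$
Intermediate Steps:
$W = i$ ($W = \sqrt{\left(-7 + 2\right) + 4} = \sqrt{-5 + 4} = \sqrt{-1} = i \approx 1.0 i$)
$S \left(-6 + W\right) = 28 \left(-6 + i\right) = -168 + 28 i$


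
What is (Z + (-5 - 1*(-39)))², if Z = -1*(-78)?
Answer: 12544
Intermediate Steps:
Z = 78
(Z + (-5 - 1*(-39)))² = (78 + (-5 - 1*(-39)))² = (78 + (-5 + 39))² = (78 + 34)² = 112² = 12544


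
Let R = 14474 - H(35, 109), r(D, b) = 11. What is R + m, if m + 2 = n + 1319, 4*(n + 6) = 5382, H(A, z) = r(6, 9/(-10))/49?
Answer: 1678767/98 ≈ 17130.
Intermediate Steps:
H(A, z) = 11/49
n = 2679/2 (n = -6 + (¼)*5382 = -6 + 2691/2 = 2679/2 ≈ 1339.5)
R = 709215/49 (R = 14474 - 1*11/49 = 14474 - 11/49 = 709215/49 ≈ 14474.)
m = 5313/2 (m = -2 + (2679/2 + 1319) = -2 + 5317/2 = 5313/2 ≈ 2656.5)
R + m = 709215/49 + 5313/2 = 1678767/98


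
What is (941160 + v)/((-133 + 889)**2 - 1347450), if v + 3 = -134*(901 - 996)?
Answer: -56111/45642 ≈ -1.2294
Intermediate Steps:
v = 12727 (v = -3 - 134*(901 - 996) = -3 - 134*(-95) = -3 + 12730 = 12727)
(941160 + v)/((-133 + 889)**2 - 1347450) = (941160 + 12727)/((-133 + 889)**2 - 1347450) = 953887/(756**2 - 1347450) = 953887/(571536 - 1347450) = 953887/(-775914) = 953887*(-1/775914) = -56111/45642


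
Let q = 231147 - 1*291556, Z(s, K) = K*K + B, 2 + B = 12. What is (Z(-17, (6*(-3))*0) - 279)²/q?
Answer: -72361/60409 ≈ -1.1979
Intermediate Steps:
B = 10 (B = -2 + 12 = 10)
Z(s, K) = 10 + K² (Z(s, K) = K*K + 10 = K² + 10 = 10 + K²)
q = -60409 (q = 231147 - 291556 = -60409)
(Z(-17, (6*(-3))*0) - 279)²/q = ((10 + ((6*(-3))*0)²) - 279)²/(-60409) = ((10 + (-18*0)²) - 279)²*(-1/60409) = ((10 + 0²) - 279)²*(-1/60409) = ((10 + 0) - 279)²*(-1/60409) = (10 - 279)²*(-1/60409) = (-269)²*(-1/60409) = 72361*(-1/60409) = -72361/60409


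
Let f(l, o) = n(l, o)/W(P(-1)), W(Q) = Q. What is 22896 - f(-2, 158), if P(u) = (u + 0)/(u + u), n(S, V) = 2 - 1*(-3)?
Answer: 22886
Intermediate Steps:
n(S, V) = 5 (n(S, V) = 2 + 3 = 5)
P(u) = 1/2 (P(u) = u/((2*u)) = u*(1/(2*u)) = 1/2)
f(l, o) = 10 (f(l, o) = 5/(1/2) = 5*2 = 10)
22896 - f(-2, 158) = 22896 - 1*10 = 22896 - 10 = 22886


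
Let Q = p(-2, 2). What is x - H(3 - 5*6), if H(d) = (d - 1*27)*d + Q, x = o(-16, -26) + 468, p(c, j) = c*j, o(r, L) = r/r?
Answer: -985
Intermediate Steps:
o(r, L) = 1
Q = -4 (Q = -2*2 = -4)
x = 469 (x = 1 + 468 = 469)
H(d) = -4 + d*(-27 + d) (H(d) = (d - 1*27)*d - 4 = (d - 27)*d - 4 = (-27 + d)*d - 4 = d*(-27 + d) - 4 = -4 + d*(-27 + d))
x - H(3 - 5*6) = 469 - (-4 + (3 - 5*6)² - 27*(3 - 5*6)) = 469 - (-4 + (3 - 30)² - 27*(3 - 30)) = 469 - (-4 + (-27)² - 27*(-27)) = 469 - (-4 + 729 + 729) = 469 - 1*1454 = 469 - 1454 = -985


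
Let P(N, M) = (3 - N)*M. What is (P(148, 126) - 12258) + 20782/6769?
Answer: -206623250/6769 ≈ -30525.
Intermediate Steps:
P(N, M) = M*(3 - N)
(P(148, 126) - 12258) + 20782/6769 = (126*(3 - 1*148) - 12258) + 20782/6769 = (126*(3 - 148) - 12258) + 20782*(1/6769) = (126*(-145) - 12258) + 20782/6769 = (-18270 - 12258) + 20782/6769 = -30528 + 20782/6769 = -206623250/6769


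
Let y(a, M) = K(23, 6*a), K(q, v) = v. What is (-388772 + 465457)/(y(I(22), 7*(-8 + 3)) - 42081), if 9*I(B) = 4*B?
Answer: -230055/126067 ≈ -1.8249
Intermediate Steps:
I(B) = 4*B/9 (I(B) = (4*B)/9 = 4*B/9)
y(a, M) = 6*a
(-388772 + 465457)/(y(I(22), 7*(-8 + 3)) - 42081) = (-388772 + 465457)/(6*((4/9)*22) - 42081) = 76685/(6*(88/9) - 42081) = 76685/(176/3 - 42081) = 76685/(-126067/3) = 76685*(-3/126067) = -230055/126067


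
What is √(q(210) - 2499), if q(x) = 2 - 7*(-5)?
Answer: I*√2462 ≈ 49.619*I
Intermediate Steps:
q(x) = 37 (q(x) = 2 + 35 = 37)
√(q(210) - 2499) = √(37 - 2499) = √(-2462) = I*√2462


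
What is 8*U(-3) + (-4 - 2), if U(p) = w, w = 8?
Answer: 58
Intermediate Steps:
U(p) = 8
8*U(-3) + (-4 - 2) = 8*8 + (-4 - 2) = 64 - 6 = 58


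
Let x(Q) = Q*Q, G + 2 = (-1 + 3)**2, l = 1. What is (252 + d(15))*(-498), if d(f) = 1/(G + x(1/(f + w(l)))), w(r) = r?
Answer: -21502312/171 ≈ -1.2574e+5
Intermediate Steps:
G = 2 (G = -2 + (-1 + 3)**2 = -2 + 2**2 = -2 + 4 = 2)
x(Q) = Q**2
d(f) = 1/(2 + (1 + f)**(-2)) (d(f) = 1/(2 + (1/(f + 1))**2) = 1/(2 + (1/(1 + f))**2) = 1/(2 + (1 + f)**(-2)))
(252 + d(15))*(-498) = (252 + (1 + 15)**2/(1 + 2*(1 + 15)**2))*(-498) = (252 + 16**2/(1 + 2*16**2))*(-498) = (252 + 256/(1 + 2*256))*(-498) = (252 + 256/(1 + 512))*(-498) = (252 + 256/513)*(-498) = (129532/513)*(-498) = -21502312/171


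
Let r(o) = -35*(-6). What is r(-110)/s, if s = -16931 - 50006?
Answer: -210/66937 ≈ -0.0031373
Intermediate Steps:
s = -66937
r(o) = 210
r(-110)/s = 210/(-66937) = 210*(-1/66937) = -210/66937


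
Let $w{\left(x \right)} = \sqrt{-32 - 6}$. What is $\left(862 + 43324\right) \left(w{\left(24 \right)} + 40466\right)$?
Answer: $1788030676 + 44186 i \sqrt{38} \approx 1.788 \cdot 10^{9} + 2.7238 \cdot 10^{5} i$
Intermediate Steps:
$w{\left(x \right)} = i \sqrt{38}$ ($w{\left(x \right)} = \sqrt{-38} = i \sqrt{38}$)
$\left(862 + 43324\right) \left(w{\left(24 \right)} + 40466\right) = \left(862 + 43324\right) \left(i \sqrt{38} + 40466\right) = 44186 \left(40466 + i \sqrt{38}\right) = 1788030676 + 44186 i \sqrt{38}$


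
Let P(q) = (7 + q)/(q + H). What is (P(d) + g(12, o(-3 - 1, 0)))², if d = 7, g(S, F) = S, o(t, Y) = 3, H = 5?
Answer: 6241/36 ≈ 173.36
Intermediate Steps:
P(q) = (7 + q)/(5 + q) (P(q) = (7 + q)/(q + 5) = (7 + q)/(5 + q))
(P(d) + g(12, o(-3 - 1, 0)))² = ((7 + 7)/(5 + 7) + 12)² = (14/12 + 12)² = ((1/12)*14 + 12)² = (7/6 + 12)² = (79/6)² = 6241/36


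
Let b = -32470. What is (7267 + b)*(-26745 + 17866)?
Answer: 223777437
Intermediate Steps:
(7267 + b)*(-26745 + 17866) = (7267 - 32470)*(-26745 + 17866) = -25203*(-8879) = 223777437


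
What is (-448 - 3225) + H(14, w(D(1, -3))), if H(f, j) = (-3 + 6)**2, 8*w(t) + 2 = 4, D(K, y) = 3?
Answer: -3664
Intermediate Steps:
w(t) = 1/4 (w(t) = -1/4 + (1/8)*4 = -1/4 + 1/2 = 1/4)
H(f, j) = 9 (H(f, j) = 3**2 = 9)
(-448 - 3225) + H(14, w(D(1, -3))) = (-448 - 3225) + 9 = -3673 + 9 = -3664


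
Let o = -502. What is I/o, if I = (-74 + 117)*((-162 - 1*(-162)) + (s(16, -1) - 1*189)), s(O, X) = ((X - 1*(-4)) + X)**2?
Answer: 7955/502 ≈ 15.847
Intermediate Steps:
s(O, X) = (4 + 2*X)**2 (s(O, X) = ((X + 4) + X)**2 = ((4 + X) + X)**2 = (4 + 2*X)**2)
I = -7955 (I = (-74 + 117)*((-162 - 1*(-162)) + (4*(2 - 1)**2 - 1*189)) = 43*((-162 + 162) + (4*1**2 - 189)) = 43*(0 + (4*1 - 189)) = 43*(0 + (4 - 189)) = 43*(0 - 185) = 43*(-185) = -7955)
I/o = -7955/(-502) = -7955*(-1/502) = 7955/502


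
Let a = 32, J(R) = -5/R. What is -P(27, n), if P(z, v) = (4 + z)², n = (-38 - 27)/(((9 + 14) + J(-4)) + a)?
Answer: -961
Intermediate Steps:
n = -52/45 (n = (-38 - 27)/(((9 + 14) - 5/(-4)) + 32) = -65/((23 - 5*(-¼)) + 32) = -65/((23 + 5/4) + 32) = -65/(97/4 + 32) = -65/225/4 = -65*4/225 = -52/45 ≈ -1.1556)
-P(27, n) = -(4 + 27)² = -1*31² = -1*961 = -961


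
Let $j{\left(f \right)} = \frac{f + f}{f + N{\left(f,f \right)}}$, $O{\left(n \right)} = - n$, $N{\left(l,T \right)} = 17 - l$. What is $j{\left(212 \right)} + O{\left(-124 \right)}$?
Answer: $\frac{2532}{17} \approx 148.94$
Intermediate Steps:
$j{\left(f \right)} = \frac{2 f}{17}$ ($j{\left(f \right)} = \frac{f + f}{f - \left(-17 + f\right)} = \frac{2 f}{17}$)
$j{\left(212 \right)} + O{\left(-124 \right)} = \frac{2}{17} \cdot 212 - -124 = \frac{424}{17} + 124 = \frac{2532}{17}$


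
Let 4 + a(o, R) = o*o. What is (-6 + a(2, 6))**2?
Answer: 36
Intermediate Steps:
a(o, R) = -4 + o**2 (a(o, R) = -4 + o*o = -4 + o**2)
(-6 + a(2, 6))**2 = (-6 + (-4 + 2**2))**2 = (-6 + (-4 + 4))**2 = (-6 + 0)**2 = (-6)**2 = 36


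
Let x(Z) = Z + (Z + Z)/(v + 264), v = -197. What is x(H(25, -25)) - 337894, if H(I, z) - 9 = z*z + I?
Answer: -22593427/67 ≈ -3.3722e+5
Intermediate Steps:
H(I, z) = 9 + I + z**2 (H(I, z) = 9 + (z*z + I) = 9 + (z**2 + I) = 9 + (I + z**2) = 9 + I + z**2)
x(Z) = 69*Z/67 (x(Z) = Z + (Z + Z)/(-197 + 264) = Z + (2*Z)/67 = Z + (2*Z)*(1/67) = Z + 2*Z/67 = 69*Z/67)
x(H(25, -25)) - 337894 = 69*(9 + 25 + (-25)**2)/67 - 337894 = 69*(9 + 25 + 625)/67 - 337894 = (69/67)*659 - 337894 = 45471/67 - 337894 = -22593427/67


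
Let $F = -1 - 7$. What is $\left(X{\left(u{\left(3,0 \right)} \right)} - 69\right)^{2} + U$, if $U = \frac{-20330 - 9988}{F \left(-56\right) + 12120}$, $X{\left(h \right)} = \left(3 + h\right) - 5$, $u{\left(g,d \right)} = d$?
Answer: $\frac{31662485}{6284} \approx 5038.6$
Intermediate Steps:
$F = -8$ ($F = -1 - 7 = -8$)
$X{\left(h \right)} = -2 + h$
$U = - \frac{15159}{6284}$ ($U = \frac{-20330 - 9988}{\left(-8\right) \left(-56\right) + 12120} = - \frac{30318}{448 + 12120} = - \frac{30318}{12568} = \left(-30318\right) \frac{1}{12568} = - \frac{15159}{6284} \approx -2.4123$)
$\left(X{\left(u{\left(3,0 \right)} \right)} - 69\right)^{2} + U = \left(\left(-2 + 0\right) - 69\right)^{2} - \frac{15159}{6284} = \left(-2 - 69\right)^{2} - \frac{15159}{6284} = \left(-71\right)^{2} - \frac{15159}{6284} = 5041 - \frac{15159}{6284} = \frac{31662485}{6284}$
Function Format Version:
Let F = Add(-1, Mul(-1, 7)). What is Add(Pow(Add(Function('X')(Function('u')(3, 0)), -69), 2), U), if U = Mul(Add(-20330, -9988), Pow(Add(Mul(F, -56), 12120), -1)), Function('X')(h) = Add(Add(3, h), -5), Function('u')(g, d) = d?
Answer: Rational(31662485, 6284) ≈ 5038.6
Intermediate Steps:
F = -8 (F = Add(-1, -7) = -8)
Function('X')(h) = Add(-2, h)
U = Rational(-15159, 6284) (U = Mul(Add(-20330, -9988), Pow(Add(Mul(-8, -56), 12120), -1)) = Mul(-30318, Pow(Add(448, 12120), -1)) = Mul(-30318, Pow(12568, -1)) = Mul(-30318, Rational(1, 12568)) = Rational(-15159, 6284) ≈ -2.4123)
Add(Pow(Add(Function('X')(Function('u')(3, 0)), -69), 2), U) = Add(Pow(Add(Add(-2, 0), -69), 2), Rational(-15159, 6284)) = Add(Pow(Add(-2, -69), 2), Rational(-15159, 6284)) = Add(Pow(-71, 2), Rational(-15159, 6284)) = Add(5041, Rational(-15159, 6284)) = Rational(31662485, 6284)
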